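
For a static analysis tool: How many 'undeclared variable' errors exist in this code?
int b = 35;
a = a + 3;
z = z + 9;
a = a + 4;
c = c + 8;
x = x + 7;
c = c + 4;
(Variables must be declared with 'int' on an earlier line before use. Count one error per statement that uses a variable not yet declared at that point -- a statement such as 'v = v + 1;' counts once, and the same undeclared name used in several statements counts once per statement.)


Scanning code line by line:
  Line 1: declare 'b' -> declared = ['b']
  Line 2: use 'a' -> ERROR (undeclared)
  Line 3: use 'z' -> ERROR (undeclared)
  Line 4: use 'a' -> ERROR (undeclared)
  Line 5: use 'c' -> ERROR (undeclared)
  Line 6: use 'x' -> ERROR (undeclared)
  Line 7: use 'c' -> ERROR (undeclared)
Total undeclared variable errors: 6

6


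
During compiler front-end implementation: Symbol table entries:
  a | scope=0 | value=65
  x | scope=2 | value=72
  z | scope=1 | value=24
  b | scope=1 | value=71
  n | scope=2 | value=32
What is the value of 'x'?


Searching symbol table for 'x':
  a | scope=0 | value=65
  x | scope=2 | value=72 <- MATCH
  z | scope=1 | value=24
  b | scope=1 | value=71
  n | scope=2 | value=32
Found 'x' at scope 2 with value 72

72


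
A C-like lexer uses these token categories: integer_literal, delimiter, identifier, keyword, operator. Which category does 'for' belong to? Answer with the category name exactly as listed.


Token: 'for'
Checking categories:
  identifier: no
  integer_literal: no
  operator: no
  keyword: YES
  delimiter: no
Category: keyword

keyword


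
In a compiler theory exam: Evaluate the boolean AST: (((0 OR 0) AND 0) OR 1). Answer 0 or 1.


Step 1: Evaluate inner node
  0 OR 0 = 0
Step 2: Evaluate next node
  0 AND 0 = 0
Step 3: Evaluate root node
  0 OR 1 = 1

1


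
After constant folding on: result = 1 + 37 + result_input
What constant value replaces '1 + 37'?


Identifying constant sub-expression:
  Original: result = 1 + 37 + result_input
  1 and 37 are both compile-time constants
  Evaluating: 1 + 37 = 38
  After folding: result = 38 + result_input

38


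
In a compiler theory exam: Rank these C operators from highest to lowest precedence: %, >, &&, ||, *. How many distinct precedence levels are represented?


Looking up precedence for each operator:
  % -> precedence 6
  > -> precedence 4
  && -> precedence 2
  || -> precedence 1
  * -> precedence 6
Sorted highest to lowest: %, *, >, &&, ||
Distinct precedence values: [6, 4, 2, 1]
Number of distinct levels: 4

4


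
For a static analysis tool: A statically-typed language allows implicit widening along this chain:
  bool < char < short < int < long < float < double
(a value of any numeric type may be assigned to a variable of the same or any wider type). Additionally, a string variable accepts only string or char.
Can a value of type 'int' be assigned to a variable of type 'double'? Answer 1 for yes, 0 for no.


Target variable type: double
Source value type: int
Numeric ranks: int=3, double=6
Widening allowed iff rank(source) <= rank(target): 3 <= 6? Yes
Result: 1

1


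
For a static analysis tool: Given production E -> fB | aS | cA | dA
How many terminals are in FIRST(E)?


Production: E -> fB | aS | cA | dA
Examining each alternative for leading terminals:
  E -> fB : first terminal = 'f'
  E -> aS : first terminal = 'a'
  E -> cA : first terminal = 'c'
  E -> dA : first terminal = 'd'
FIRST(E) = {a, c, d, f}
Count: 4

4


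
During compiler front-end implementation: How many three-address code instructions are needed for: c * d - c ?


Expression: c * d - c
Generating three-address code (respecting * over +/- precedence):
  Instruction 1: t1 = c * d
  Instruction 2: t2 = t1 - c
Total instructions: 2

2


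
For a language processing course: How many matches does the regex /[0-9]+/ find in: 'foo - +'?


Pattern: /[0-9]+/ (int literals)
Input: 'foo - +'
Scanning for matches:
Total matches: 0

0


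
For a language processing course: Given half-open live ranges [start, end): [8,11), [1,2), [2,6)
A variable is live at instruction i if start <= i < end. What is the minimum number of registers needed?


Live ranges:
  Var0: [8, 11)
  Var1: [1, 2)
  Var2: [2, 6)
Sweep-line events (position, delta, active):
  pos=1 start -> active=1
  pos=2 end -> active=0
  pos=2 start -> active=1
  pos=6 end -> active=0
  pos=8 start -> active=1
  pos=11 end -> active=0
Maximum simultaneous active: 1
Minimum registers needed: 1

1


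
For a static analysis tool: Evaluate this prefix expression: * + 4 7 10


Parsing prefix expression: * + 4 7 10
Step 1: Innermost operation '+ 4 7'
  4 + 7 = 11
Step 2: Outer operation '* [11] 10'
  11 * 10 = 110

110


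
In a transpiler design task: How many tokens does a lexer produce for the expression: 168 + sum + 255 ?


Scanning '168 + sum + 255'
Token 1: '168' -> integer_literal
Token 2: '+' -> operator
Token 3: 'sum' -> identifier
Token 4: '+' -> operator
Token 5: '255' -> integer_literal
Total tokens: 5

5


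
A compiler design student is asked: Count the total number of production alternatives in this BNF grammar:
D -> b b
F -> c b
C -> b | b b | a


Counting alternatives per rule:
  D: 1 alternative(s)
  F: 1 alternative(s)
  C: 3 alternative(s)
Sum: 1 + 1 + 3 = 5

5


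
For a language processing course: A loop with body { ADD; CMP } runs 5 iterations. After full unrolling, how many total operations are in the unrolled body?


Loop body operations: ADD, CMP (2 ops per iteration)
Unrolling 5 iterations:
  Iteration 1: ADD, CMP (2 ops)
  Iteration 2: ADD, CMP (2 ops)
  Iteration 3: ADD, CMP (2 ops)
  Iteration 4: ADD, CMP (2 ops)
  Iteration 5: ADD, CMP (2 ops)
Total: 5 iterations * 2 ops/iter = 10 operations

10


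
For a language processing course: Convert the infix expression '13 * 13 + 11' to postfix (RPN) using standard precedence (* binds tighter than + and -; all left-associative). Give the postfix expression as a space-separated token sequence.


Applying the shunting-yard algorithm:
  Operand 13 -> output
  Push '*' onto operator stack -> op-stack: [*]
  Operand 13 -> output
  See '+' (prec 1); top '*' (prec 2) >= it -> pop '*' to output
  Push '+' onto operator stack -> op-stack: [+]
  Operand 11 -> output
  End of input: pop '+' to output
Postfix result: 13 13 * 11 +

13 13 * 11 +


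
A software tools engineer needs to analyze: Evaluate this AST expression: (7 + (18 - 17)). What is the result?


Expression: (7 + (18 - 17))
Evaluating step by step:
  18 - 17 = 1
  7 + 1 = 8
Result: 8

8


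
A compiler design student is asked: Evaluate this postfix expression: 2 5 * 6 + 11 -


Processing tokens left to right:
Push 2, Push 5
Pop 2 and 5, compute 2 * 5 = 10, push 10
Push 6
Pop 10 and 6, compute 10 + 6 = 16, push 16
Push 11
Pop 16 and 11, compute 16 - 11 = 5, push 5
Stack result: 5

5


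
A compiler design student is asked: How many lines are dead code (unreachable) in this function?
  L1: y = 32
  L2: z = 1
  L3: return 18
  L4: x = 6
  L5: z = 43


Analyzing control flow:
  L1: reachable (before return)
  L2: reachable (before return)
  L3: reachable (return statement)
  L4: DEAD (after return at L3)
  L5: DEAD (after return at L3)
Return at L3, total lines = 5
Dead lines: L4 through L5
Count: 2

2


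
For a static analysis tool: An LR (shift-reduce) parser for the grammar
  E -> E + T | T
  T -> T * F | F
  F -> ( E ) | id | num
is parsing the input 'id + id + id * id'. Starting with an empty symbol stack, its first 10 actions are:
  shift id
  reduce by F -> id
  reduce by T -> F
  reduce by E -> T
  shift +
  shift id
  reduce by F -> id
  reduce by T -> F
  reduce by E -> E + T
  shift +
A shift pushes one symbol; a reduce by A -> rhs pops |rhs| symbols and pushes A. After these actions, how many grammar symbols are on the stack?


Tracking the symbol stack through each action:
  Action 1: shift 'id' : push -> stack = [id] (size 1)
  Action 2: reduce by F -> id : pop 1, push F -> stack = [F] (size 1)
  Action 3: reduce by T -> F : pop 1, push T -> stack = [T] (size 1)
  Action 4: reduce by E -> T : pop 1, push E -> stack = [E] (size 1)
  Action 5: shift '+' : push -> stack = [E, +] (size 2)
  Action 6: shift 'id' : push -> stack = [E, +, id] (size 3)
  Action 7: reduce by F -> id : pop 1, push F -> stack = [E, +, F] (size 3)
  Action 8: reduce by T -> F : pop 1, push T -> stack = [E, +, T] (size 3)
  Action 9: reduce by E -> E + T : pop 3, push E -> stack = [E] (size 1)
  Action 10: shift '+' : push -> stack = [E, +] (size 2)
Final stack size: 2

2


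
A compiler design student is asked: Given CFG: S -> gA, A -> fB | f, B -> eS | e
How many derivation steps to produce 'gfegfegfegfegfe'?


Grammar: S -> gA, A -> fB | f, B -> eS | e
Deriving 'gfegfegfegfegfe':
Step 1: S -> gA => gA
Step 2: A -> fB => gfB
Step 3: B -> eS => gfeS
Step 4: S -> gA => gfegA
Step 5: A -> fB => gfegfB
Step 6: B -> eS => gfegfeS
Step 7: S -> gA => gfegfegA
Step 8: A -> fB => gfegfegfB
Step 9: B -> eS => gfegfegfeS
Step 10: S -> gA => gfegfegfegA
Step 11: A -> fB => gfegfegfegfB
Step 12: B -> eS => gfegfegfegfeS
Step 13: S -> gA => gfegfegfegfegA
Step 14: A -> fB => gfegfegfegfegfB
Step 15: B -> e => gfegfegfegfegfe
Total derivation steps: 15

15


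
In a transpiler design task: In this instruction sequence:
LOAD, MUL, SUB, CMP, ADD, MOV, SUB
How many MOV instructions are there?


Scanning instruction sequence for MOV:
  Position 1: LOAD
  Position 2: MUL
  Position 3: SUB
  Position 4: CMP
  Position 5: ADD
  Position 6: MOV <- MATCH
  Position 7: SUB
Matches at positions: [6]
Total MOV count: 1

1


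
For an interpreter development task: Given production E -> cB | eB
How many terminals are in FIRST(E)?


Production: E -> cB | eB
Examining each alternative for leading terminals:
  E -> cB : first terminal = 'c'
  E -> eB : first terminal = 'e'
FIRST(E) = {c, e}
Count: 2

2


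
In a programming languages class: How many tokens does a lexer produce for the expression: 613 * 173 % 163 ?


Scanning '613 * 173 % 163'
Token 1: '613' -> integer_literal
Token 2: '*' -> operator
Token 3: '173' -> integer_literal
Token 4: '%' -> operator
Token 5: '163' -> integer_literal
Total tokens: 5

5


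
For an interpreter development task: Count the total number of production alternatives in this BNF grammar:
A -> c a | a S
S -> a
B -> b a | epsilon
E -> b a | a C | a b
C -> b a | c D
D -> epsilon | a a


Counting alternatives per rule:
  A: 2 alternative(s)
  S: 1 alternative(s)
  B: 2 alternative(s)
  E: 3 alternative(s)
  C: 2 alternative(s)
  D: 2 alternative(s)
Sum: 2 + 1 + 2 + 3 + 2 + 2 = 12

12


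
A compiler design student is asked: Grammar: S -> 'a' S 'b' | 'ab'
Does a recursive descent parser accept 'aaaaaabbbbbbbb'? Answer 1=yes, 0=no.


Grammar accepts strings of the form a^n b^n (n >= 1)
Word: 'aaaaaabbbbbbbb'
Counting: 6 a's and 8 b's
Check: 6 == 8? No
Mismatch: a-count != b-count
Rejected

0


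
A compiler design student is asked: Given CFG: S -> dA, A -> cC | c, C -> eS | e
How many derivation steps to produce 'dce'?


Grammar: S -> dA, A -> cC | c, C -> eS | e
Deriving 'dce':
Step 1: S -> dA => dA
Step 2: A -> cC => dcC
Step 3: C -> e => dce
Total derivation steps: 3

3


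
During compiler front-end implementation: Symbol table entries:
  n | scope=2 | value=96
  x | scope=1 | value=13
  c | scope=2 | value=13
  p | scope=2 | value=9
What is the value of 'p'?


Searching symbol table for 'p':
  n | scope=2 | value=96
  x | scope=1 | value=13
  c | scope=2 | value=13
  p | scope=2 | value=9 <- MATCH
Found 'p' at scope 2 with value 9

9


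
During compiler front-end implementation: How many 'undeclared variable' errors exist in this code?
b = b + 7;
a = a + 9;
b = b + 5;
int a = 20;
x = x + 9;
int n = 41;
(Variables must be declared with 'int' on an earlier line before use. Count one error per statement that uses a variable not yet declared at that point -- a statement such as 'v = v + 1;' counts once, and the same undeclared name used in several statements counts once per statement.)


Scanning code line by line:
  Line 1: use 'b' -> ERROR (undeclared)
  Line 2: use 'a' -> ERROR (undeclared)
  Line 3: use 'b' -> ERROR (undeclared)
  Line 4: declare 'a' -> declared = ['a']
  Line 5: use 'x' -> ERROR (undeclared)
  Line 6: declare 'n' -> declared = ['a', 'n']
Total undeclared variable errors: 4

4


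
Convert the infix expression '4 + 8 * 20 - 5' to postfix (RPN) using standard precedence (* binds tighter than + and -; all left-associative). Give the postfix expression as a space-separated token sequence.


Applying the shunting-yard algorithm:
  Operand 4 -> output
  Push '+' onto operator stack -> op-stack: [+]
  Operand 8 -> output
  Push '*' onto operator stack -> op-stack: [+, *]
  Operand 20 -> output
  See '-' (prec 1); top '*' (prec 2) >= it -> pop '*' to output
  See '-' (prec 1); top '+' (prec 1) >= it -> pop '+' to output
  Push '-' onto operator stack -> op-stack: [-]
  Operand 5 -> output
  End of input: pop '-' to output
Postfix result: 4 8 20 * + 5 -

4 8 20 * + 5 -


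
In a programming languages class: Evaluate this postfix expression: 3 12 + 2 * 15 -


Processing tokens left to right:
Push 3, Push 12
Pop 3 and 12, compute 3 + 12 = 15, push 15
Push 2
Pop 15 and 2, compute 15 * 2 = 30, push 30
Push 15
Pop 30 and 15, compute 30 - 15 = 15, push 15
Stack result: 15

15


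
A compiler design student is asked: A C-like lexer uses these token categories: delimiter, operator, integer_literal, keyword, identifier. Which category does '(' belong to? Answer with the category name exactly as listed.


Token: '('
Checking categories:
  identifier: no
  integer_literal: no
  operator: no
  keyword: no
  delimiter: YES
Category: delimiter

delimiter


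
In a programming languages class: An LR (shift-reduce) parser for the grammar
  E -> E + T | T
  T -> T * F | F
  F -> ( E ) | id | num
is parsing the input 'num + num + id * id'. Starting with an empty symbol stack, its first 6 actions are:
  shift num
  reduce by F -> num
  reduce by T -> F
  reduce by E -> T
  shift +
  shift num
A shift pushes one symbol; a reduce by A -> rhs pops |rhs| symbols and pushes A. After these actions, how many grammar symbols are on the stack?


Tracking the symbol stack through each action:
  Action 1: shift 'num' : push -> stack = [num] (size 1)
  Action 2: reduce by F -> num : pop 1, push F -> stack = [F] (size 1)
  Action 3: reduce by T -> F : pop 1, push T -> stack = [T] (size 1)
  Action 4: reduce by E -> T : pop 1, push E -> stack = [E] (size 1)
  Action 5: shift '+' : push -> stack = [E, +] (size 2)
  Action 6: shift 'num' : push -> stack = [E, +, num] (size 3)
Final stack size: 3

3


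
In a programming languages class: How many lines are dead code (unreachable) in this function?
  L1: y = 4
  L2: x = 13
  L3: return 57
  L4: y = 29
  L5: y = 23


Analyzing control flow:
  L1: reachable (before return)
  L2: reachable (before return)
  L3: reachable (return statement)
  L4: DEAD (after return at L3)
  L5: DEAD (after return at L3)
Return at L3, total lines = 5
Dead lines: L4 through L5
Count: 2

2


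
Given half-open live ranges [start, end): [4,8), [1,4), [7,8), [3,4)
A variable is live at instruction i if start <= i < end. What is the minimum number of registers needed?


Live ranges:
  Var0: [4, 8)
  Var1: [1, 4)
  Var2: [7, 8)
  Var3: [3, 4)
Sweep-line events (position, delta, active):
  pos=1 start -> active=1
  pos=3 start -> active=2
  pos=4 end -> active=1
  pos=4 end -> active=0
  pos=4 start -> active=1
  pos=7 start -> active=2
  pos=8 end -> active=1
  pos=8 end -> active=0
Maximum simultaneous active: 2
Minimum registers needed: 2

2


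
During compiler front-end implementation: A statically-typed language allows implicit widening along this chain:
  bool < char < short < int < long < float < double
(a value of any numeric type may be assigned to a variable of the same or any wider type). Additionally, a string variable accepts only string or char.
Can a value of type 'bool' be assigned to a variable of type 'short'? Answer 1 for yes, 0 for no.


Target variable type: short
Source value type: bool
Numeric ranks: bool=0, short=2
Widening allowed iff rank(source) <= rank(target): 0 <= 2? Yes
Result: 1

1


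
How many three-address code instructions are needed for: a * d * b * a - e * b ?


Expression: a * d * b * a - e * b
Generating three-address code (respecting * over +/- precedence):
  Instruction 1: t1 = a * d
  Instruction 2: t2 = t1 * b
  Instruction 3: t3 = t2 * a
  Instruction 4: t4 = e * b
  Instruction 5: t5 = t3 - t4
Total instructions: 5

5


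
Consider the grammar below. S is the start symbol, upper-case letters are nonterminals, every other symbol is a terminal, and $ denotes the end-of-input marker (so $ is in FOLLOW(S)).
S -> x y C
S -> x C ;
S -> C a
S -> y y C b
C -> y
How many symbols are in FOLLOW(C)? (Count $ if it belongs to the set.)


S is the start symbol and does not occur in any rule body, so FOLLOW(S) = {$}.
Examining every occurrence of C in a rule body:
  S -> x y C : C is at the right end -> add FOLLOW(S) = {$}
  S -> x C ; : C is followed by terminal ';' -> add ';'
  S -> C a : C is followed by terminal 'a' -> add 'a'
  S -> y y C b : C is followed by terminal 'b' -> add 'b'
  C -> y : C does not occur in the body -> contributes nothing
FOLLOW(C) = {;, a, b, $}
Count: 4

4


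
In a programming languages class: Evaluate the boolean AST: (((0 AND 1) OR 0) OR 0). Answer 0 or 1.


Step 1: Evaluate inner node
  0 AND 1 = 0
Step 2: Evaluate next node
  0 OR 0 = 0
Step 3: Evaluate root node
  0 OR 0 = 0

0


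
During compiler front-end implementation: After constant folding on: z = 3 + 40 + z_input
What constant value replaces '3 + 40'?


Identifying constant sub-expression:
  Original: z = 3 + 40 + z_input
  3 and 40 are both compile-time constants
  Evaluating: 3 + 40 = 43
  After folding: z = 43 + z_input

43


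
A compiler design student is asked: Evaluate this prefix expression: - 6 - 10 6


Parsing prefix expression: - 6 - 10 6
Step 1: Innermost operation '- 10 6'
  10 - 6 = 4
Step 2: Outer operation '- 6 [4]'
  6 - 4 = 2

2


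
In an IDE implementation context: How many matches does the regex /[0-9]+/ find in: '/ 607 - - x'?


Pattern: /[0-9]+/ (int literals)
Input: '/ 607 - - x'
Scanning for matches:
  Match 1: '607'
Total matches: 1

1


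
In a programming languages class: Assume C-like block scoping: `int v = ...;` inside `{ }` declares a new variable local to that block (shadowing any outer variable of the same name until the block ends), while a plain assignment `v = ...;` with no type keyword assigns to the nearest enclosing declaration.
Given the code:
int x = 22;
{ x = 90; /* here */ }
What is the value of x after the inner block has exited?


Analyzing scoping rules:
Outer scope: declares x = 22
Inner block: 'x = 90;' has no type keyword, so it is an assignment to the outer x (no shadowing)
The assignment changed the outer variable itself, so the new value persists after the block -> 90
Result: 90

90


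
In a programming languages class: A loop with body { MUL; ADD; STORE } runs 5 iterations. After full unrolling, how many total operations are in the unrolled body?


Loop body operations: MUL, ADD, STORE (3 ops per iteration)
Unrolling 5 iterations:
  Iteration 1: MUL, ADD, STORE (3 ops)
  Iteration 2: MUL, ADD, STORE (3 ops)
  Iteration 3: MUL, ADD, STORE (3 ops)
  Iteration 4: MUL, ADD, STORE (3 ops)
  Iteration 5: MUL, ADD, STORE (3 ops)
Total: 5 iterations * 3 ops/iter = 15 operations

15


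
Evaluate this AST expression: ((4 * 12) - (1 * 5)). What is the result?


Expression: ((4 * 12) - (1 * 5))
Evaluating step by step:
  4 * 12 = 48
  1 * 5 = 5
  48 - 5 = 43
Result: 43

43


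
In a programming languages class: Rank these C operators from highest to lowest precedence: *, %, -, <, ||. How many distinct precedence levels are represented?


Looking up precedence for each operator:
  * -> precedence 6
  % -> precedence 6
  - -> precedence 5
  < -> precedence 4
  || -> precedence 1
Sorted highest to lowest: *, %, -, <, ||
Distinct precedence values: [6, 5, 4, 1]
Number of distinct levels: 4

4


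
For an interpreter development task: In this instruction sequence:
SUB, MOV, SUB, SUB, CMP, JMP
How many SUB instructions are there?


Scanning instruction sequence for SUB:
  Position 1: SUB <- MATCH
  Position 2: MOV
  Position 3: SUB <- MATCH
  Position 4: SUB <- MATCH
  Position 5: CMP
  Position 6: JMP
Matches at positions: [1, 3, 4]
Total SUB count: 3

3


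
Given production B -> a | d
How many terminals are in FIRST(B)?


Production: B -> a | d
Examining each alternative for leading terminals:
  B -> a : first terminal = 'a'
  B -> d : first terminal = 'd'
FIRST(B) = {a, d}
Count: 2

2


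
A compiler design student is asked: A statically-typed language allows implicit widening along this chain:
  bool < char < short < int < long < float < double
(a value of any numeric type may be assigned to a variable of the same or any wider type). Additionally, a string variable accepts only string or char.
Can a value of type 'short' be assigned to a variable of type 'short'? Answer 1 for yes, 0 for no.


Target variable type: short
Source value type: short
Numeric ranks: short=2, short=2
Widening allowed iff rank(source) <= rank(target): 2 <= 2? Yes
Result: 1

1


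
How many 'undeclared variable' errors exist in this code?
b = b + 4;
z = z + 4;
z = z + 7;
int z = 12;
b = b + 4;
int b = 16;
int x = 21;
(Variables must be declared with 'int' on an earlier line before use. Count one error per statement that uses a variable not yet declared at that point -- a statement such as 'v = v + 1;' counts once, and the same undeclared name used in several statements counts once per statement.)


Scanning code line by line:
  Line 1: use 'b' -> ERROR (undeclared)
  Line 2: use 'z' -> ERROR (undeclared)
  Line 3: use 'z' -> ERROR (undeclared)
  Line 4: declare 'z' -> declared = ['z']
  Line 5: use 'b' -> ERROR (undeclared)
  Line 6: declare 'b' -> declared = ['b', 'z']
  Line 7: declare 'x' -> declared = ['b', 'x', 'z']
Total undeclared variable errors: 4

4


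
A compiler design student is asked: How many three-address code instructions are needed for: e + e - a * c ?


Expression: e + e - a * c
Generating three-address code (respecting * over +/- precedence):
  Instruction 1: t1 = a * c
  Instruction 2: t2 = e + e
  Instruction 3: t3 = t2 - t1
Total instructions: 3

3


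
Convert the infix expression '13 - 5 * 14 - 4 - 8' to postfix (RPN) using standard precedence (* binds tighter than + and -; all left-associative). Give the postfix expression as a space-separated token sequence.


Applying the shunting-yard algorithm:
  Operand 13 -> output
  Push '-' onto operator stack -> op-stack: [-]
  Operand 5 -> output
  Push '*' onto operator stack -> op-stack: [-, *]
  Operand 14 -> output
  See '-' (prec 1); top '*' (prec 2) >= it -> pop '*' to output
  See '-' (prec 1); top '-' (prec 1) >= it -> pop '-' to output
  Push '-' onto operator stack -> op-stack: [-]
  Operand 4 -> output
  See '-' (prec 1); top '-' (prec 1) >= it -> pop '-' to output
  Push '-' onto operator stack -> op-stack: [-]
  Operand 8 -> output
  End of input: pop '-' to output
Postfix result: 13 5 14 * - 4 - 8 -

13 5 14 * - 4 - 8 -


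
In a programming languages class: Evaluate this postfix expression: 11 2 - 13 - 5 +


Processing tokens left to right:
Push 11, Push 2
Pop 11 and 2, compute 11 - 2 = 9, push 9
Push 13
Pop 9 and 13, compute 9 - 13 = -4, push -4
Push 5
Pop -4 and 5, compute -4 + 5 = 1, push 1
Stack result: 1

1


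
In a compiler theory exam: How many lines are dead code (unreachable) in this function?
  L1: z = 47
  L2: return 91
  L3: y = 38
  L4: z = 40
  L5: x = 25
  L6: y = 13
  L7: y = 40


Analyzing control flow:
  L1: reachable (before return)
  L2: reachable (return statement)
  L3: DEAD (after return at L2)
  L4: DEAD (after return at L2)
  L5: DEAD (after return at L2)
  L6: DEAD (after return at L2)
  L7: DEAD (after return at L2)
Return at L2, total lines = 7
Dead lines: L3 through L7
Count: 5

5


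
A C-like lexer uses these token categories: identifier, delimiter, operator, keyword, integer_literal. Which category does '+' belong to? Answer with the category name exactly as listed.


Token: '+'
Checking categories:
  identifier: no
  integer_literal: no
  operator: YES
  keyword: no
  delimiter: no
Category: operator

operator


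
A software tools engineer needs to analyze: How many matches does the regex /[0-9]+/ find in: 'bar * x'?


Pattern: /[0-9]+/ (int literals)
Input: 'bar * x'
Scanning for matches:
Total matches: 0

0


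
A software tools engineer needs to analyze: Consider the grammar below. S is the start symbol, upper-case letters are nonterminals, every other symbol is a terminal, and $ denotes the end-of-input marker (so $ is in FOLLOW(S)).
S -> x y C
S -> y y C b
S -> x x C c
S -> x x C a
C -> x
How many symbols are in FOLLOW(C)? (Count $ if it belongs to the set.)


S is the start symbol and does not occur in any rule body, so FOLLOW(S) = {$}.
Examining every occurrence of C in a rule body:
  S -> x y C : C is at the right end -> add FOLLOW(S) = {$}
  S -> y y C b : C is followed by terminal 'b' -> add 'b'
  S -> x x C c : C is followed by terminal 'c' -> add 'c'
  S -> x x C a : C is followed by terminal 'a' -> add 'a'
  C -> x : C does not occur in the body -> contributes nothing
FOLLOW(C) = {a, b, c, $}
Count: 4

4


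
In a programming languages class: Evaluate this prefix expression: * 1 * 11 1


Parsing prefix expression: * 1 * 11 1
Step 1: Innermost operation '* 11 1'
  11 * 1 = 11
Step 2: Outer operation '* 1 [11]'
  1 * 11 = 11

11


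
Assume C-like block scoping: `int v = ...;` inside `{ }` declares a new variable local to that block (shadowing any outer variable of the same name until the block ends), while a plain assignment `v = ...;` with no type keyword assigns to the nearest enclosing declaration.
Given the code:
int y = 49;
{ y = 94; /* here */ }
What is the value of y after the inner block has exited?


Analyzing scoping rules:
Outer scope: declares y = 49
Inner block: 'y = 94;' has no type keyword, so it is an assignment to the outer y (no shadowing)
The assignment changed the outer variable itself, so the new value persists after the block -> 94
Result: 94

94


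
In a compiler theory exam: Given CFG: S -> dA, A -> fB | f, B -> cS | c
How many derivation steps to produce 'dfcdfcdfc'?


Grammar: S -> dA, A -> fB | f, B -> cS | c
Deriving 'dfcdfcdfc':
Step 1: S -> dA => dA
Step 2: A -> fB => dfB
Step 3: B -> cS => dfcS
Step 4: S -> dA => dfcdA
Step 5: A -> fB => dfcdfB
Step 6: B -> cS => dfcdfcS
Step 7: S -> dA => dfcdfcdA
Step 8: A -> fB => dfcdfcdfB
Step 9: B -> c => dfcdfcdfc
Total derivation steps: 9

9


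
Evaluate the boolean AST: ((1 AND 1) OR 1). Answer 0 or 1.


Step 1: Evaluate inner node
  1 AND 1 = 1
Step 2: Evaluate root node
  1 OR 1 = 1

1


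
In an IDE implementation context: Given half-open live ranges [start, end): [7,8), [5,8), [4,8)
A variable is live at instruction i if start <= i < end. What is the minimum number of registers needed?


Live ranges:
  Var0: [7, 8)
  Var1: [5, 8)
  Var2: [4, 8)
Sweep-line events (position, delta, active):
  pos=4 start -> active=1
  pos=5 start -> active=2
  pos=7 start -> active=3
  pos=8 end -> active=2
  pos=8 end -> active=1
  pos=8 end -> active=0
Maximum simultaneous active: 3
Minimum registers needed: 3

3


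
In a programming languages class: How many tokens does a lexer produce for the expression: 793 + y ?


Scanning '793 + y'
Token 1: '793' -> integer_literal
Token 2: '+' -> operator
Token 3: 'y' -> identifier
Total tokens: 3

3


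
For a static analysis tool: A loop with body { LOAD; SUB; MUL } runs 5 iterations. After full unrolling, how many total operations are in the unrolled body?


Loop body operations: LOAD, SUB, MUL (3 ops per iteration)
Unrolling 5 iterations:
  Iteration 1: LOAD, SUB, MUL (3 ops)
  Iteration 2: LOAD, SUB, MUL (3 ops)
  Iteration 3: LOAD, SUB, MUL (3 ops)
  Iteration 4: LOAD, SUB, MUL (3 ops)
  Iteration 5: LOAD, SUB, MUL (3 ops)
Total: 5 iterations * 3 ops/iter = 15 operations

15


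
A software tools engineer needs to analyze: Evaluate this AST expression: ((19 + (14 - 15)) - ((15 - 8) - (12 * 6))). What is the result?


Expression: ((19 + (14 - 15)) - ((15 - 8) - (12 * 6)))
Evaluating step by step:
  14 - 15 = -1
  19 + -1 = 18
  15 - 8 = 7
  12 * 6 = 72
  7 - 72 = -65
  18 - -65 = 83
Result: 83

83


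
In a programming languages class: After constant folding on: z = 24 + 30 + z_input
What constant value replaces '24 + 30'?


Identifying constant sub-expression:
  Original: z = 24 + 30 + z_input
  24 and 30 are both compile-time constants
  Evaluating: 24 + 30 = 54
  After folding: z = 54 + z_input

54


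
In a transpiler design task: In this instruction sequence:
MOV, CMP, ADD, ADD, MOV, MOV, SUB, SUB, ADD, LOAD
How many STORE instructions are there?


Scanning instruction sequence for STORE:
  Position 1: MOV
  Position 2: CMP
  Position 3: ADD
  Position 4: ADD
  Position 5: MOV
  Position 6: MOV
  Position 7: SUB
  Position 8: SUB
  Position 9: ADD
  Position 10: LOAD
Matches at positions: []
Total STORE count: 0

0


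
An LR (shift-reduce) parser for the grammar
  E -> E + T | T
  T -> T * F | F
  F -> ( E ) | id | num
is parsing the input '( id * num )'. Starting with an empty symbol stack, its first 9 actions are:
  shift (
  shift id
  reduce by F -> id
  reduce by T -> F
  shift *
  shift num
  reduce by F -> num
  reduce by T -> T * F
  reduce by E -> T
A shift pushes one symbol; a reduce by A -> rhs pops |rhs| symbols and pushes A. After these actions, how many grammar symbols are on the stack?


Tracking the symbol stack through each action:
  Action 1: shift '(' : push -> stack = [(] (size 1)
  Action 2: shift 'id' : push -> stack = [(, id] (size 2)
  Action 3: reduce by F -> id : pop 1, push F -> stack = [(, F] (size 2)
  Action 4: reduce by T -> F : pop 1, push T -> stack = [(, T] (size 2)
  Action 5: shift '*' : push -> stack = [(, T, *] (size 3)
  Action 6: shift 'num' : push -> stack = [(, T, *, num] (size 4)
  Action 7: reduce by F -> num : pop 1, push F -> stack = [(, T, *, F] (size 4)
  Action 8: reduce by T -> T * F : pop 3, push T -> stack = [(, T] (size 2)
  Action 9: reduce by E -> T : pop 1, push E -> stack = [(, E] (size 2)
Final stack size: 2

2


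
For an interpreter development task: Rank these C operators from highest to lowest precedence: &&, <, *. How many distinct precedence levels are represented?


Looking up precedence for each operator:
  && -> precedence 2
  < -> precedence 4
  * -> precedence 6
Sorted highest to lowest: *, <, &&
Distinct precedence values: [6, 4, 2]
Number of distinct levels: 3

3


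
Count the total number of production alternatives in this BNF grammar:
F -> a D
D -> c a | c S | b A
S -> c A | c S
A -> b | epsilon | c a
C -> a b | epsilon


Counting alternatives per rule:
  F: 1 alternative(s)
  D: 3 alternative(s)
  S: 2 alternative(s)
  A: 3 alternative(s)
  C: 2 alternative(s)
Sum: 1 + 3 + 2 + 3 + 2 = 11

11


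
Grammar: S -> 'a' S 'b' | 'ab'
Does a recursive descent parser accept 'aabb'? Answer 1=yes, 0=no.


Grammar accepts strings of the form a^n b^n (n >= 1)
Word: 'aabb'
Counting: 2 a's and 2 b's
Check: 2 == 2? Yes
Derivation (S -> aSb applied 1 time(s), then S -> ab): S => aSb => aabb
Accepted

1


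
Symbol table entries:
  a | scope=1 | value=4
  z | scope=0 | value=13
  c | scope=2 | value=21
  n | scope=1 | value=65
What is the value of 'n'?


Searching symbol table for 'n':
  a | scope=1 | value=4
  z | scope=0 | value=13
  c | scope=2 | value=21
  n | scope=1 | value=65 <- MATCH
Found 'n' at scope 1 with value 65

65


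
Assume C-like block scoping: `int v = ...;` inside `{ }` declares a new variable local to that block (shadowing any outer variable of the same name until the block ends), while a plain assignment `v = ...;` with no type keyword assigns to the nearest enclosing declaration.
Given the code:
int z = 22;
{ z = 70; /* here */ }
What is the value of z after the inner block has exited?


Analyzing scoping rules:
Outer scope: declares z = 22
Inner block: 'z = 70;' has no type keyword, so it is an assignment to the outer z (no shadowing)
The assignment changed the outer variable itself, so the new value persists after the block -> 70
Result: 70

70


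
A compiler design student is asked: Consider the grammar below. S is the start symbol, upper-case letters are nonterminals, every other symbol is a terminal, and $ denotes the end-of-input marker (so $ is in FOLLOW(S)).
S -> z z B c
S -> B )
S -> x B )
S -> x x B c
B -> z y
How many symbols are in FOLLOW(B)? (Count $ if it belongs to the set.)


S is the start symbol and does not occur in any rule body, so FOLLOW(S) = {$}.
Examining every occurrence of B in a rule body:
  S -> z z B c : B is followed by terminal 'c' -> add 'c'
  S -> B ) : B is followed by terminal ')' -> add ')'
  S -> x B ) : B is followed by terminal ')' -> add ')' (already in the set)
  S -> x x B c : B is followed by terminal 'c' -> add 'c' (already in the set)
  B -> z y : B does not occur in the body -> contributes nothing
FOLLOW(B) = {), c}
Count: 2

2


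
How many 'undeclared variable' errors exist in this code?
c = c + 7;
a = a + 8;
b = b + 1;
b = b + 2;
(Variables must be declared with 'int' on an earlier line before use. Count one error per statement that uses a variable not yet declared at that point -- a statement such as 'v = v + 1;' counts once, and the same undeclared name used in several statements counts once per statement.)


Scanning code line by line:
  Line 1: use 'c' -> ERROR (undeclared)
  Line 2: use 'a' -> ERROR (undeclared)
  Line 3: use 'b' -> ERROR (undeclared)
  Line 4: use 'b' -> ERROR (undeclared)
Total undeclared variable errors: 4

4


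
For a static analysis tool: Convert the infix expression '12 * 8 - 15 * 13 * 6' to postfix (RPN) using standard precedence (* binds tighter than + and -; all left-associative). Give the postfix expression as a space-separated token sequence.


Applying the shunting-yard algorithm:
  Operand 12 -> output
  Push '*' onto operator stack -> op-stack: [*]
  Operand 8 -> output
  See '-' (prec 1); top '*' (prec 2) >= it -> pop '*' to output
  Push '-' onto operator stack -> op-stack: [-]
  Operand 15 -> output
  Push '*' onto operator stack -> op-stack: [-, *]
  Operand 13 -> output
  See '*' (prec 2); top '*' (prec 2) >= it -> pop '*' to output
  Push '*' onto operator stack -> op-stack: [-, *]
  Operand 6 -> output
  End of input: pop '*' to output
  End of input: pop '-' to output
Postfix result: 12 8 * 15 13 * 6 * -

12 8 * 15 13 * 6 * -


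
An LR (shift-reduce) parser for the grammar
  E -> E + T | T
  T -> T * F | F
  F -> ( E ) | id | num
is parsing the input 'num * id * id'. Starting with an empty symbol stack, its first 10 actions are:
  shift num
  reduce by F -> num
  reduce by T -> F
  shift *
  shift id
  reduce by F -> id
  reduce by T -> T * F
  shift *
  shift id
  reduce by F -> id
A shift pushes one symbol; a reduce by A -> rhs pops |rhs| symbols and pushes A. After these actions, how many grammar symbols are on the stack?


Tracking the symbol stack through each action:
  Action 1: shift 'num' : push -> stack = [num] (size 1)
  Action 2: reduce by F -> num : pop 1, push F -> stack = [F] (size 1)
  Action 3: reduce by T -> F : pop 1, push T -> stack = [T] (size 1)
  Action 4: shift '*' : push -> stack = [T, *] (size 2)
  Action 5: shift 'id' : push -> stack = [T, *, id] (size 3)
  Action 6: reduce by F -> id : pop 1, push F -> stack = [T, *, F] (size 3)
  Action 7: reduce by T -> T * F : pop 3, push T -> stack = [T] (size 1)
  Action 8: shift '*' : push -> stack = [T, *] (size 2)
  Action 9: shift 'id' : push -> stack = [T, *, id] (size 3)
  Action 10: reduce by F -> id : pop 1, push F -> stack = [T, *, F] (size 3)
Final stack size: 3

3


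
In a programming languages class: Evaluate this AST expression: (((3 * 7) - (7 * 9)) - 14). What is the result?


Expression: (((3 * 7) - (7 * 9)) - 14)
Evaluating step by step:
  3 * 7 = 21
  7 * 9 = 63
  21 - 63 = -42
  -42 - 14 = -56
Result: -56

-56


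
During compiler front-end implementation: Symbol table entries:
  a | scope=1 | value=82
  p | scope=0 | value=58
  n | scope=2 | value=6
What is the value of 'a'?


Searching symbol table for 'a':
  a | scope=1 | value=82 <- MATCH
  p | scope=0 | value=58
  n | scope=2 | value=6
Found 'a' at scope 1 with value 82

82


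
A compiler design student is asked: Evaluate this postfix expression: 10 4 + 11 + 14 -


Processing tokens left to right:
Push 10, Push 4
Pop 10 and 4, compute 10 + 4 = 14, push 14
Push 11
Pop 14 and 11, compute 14 + 11 = 25, push 25
Push 14
Pop 25 and 14, compute 25 - 14 = 11, push 11
Stack result: 11

11


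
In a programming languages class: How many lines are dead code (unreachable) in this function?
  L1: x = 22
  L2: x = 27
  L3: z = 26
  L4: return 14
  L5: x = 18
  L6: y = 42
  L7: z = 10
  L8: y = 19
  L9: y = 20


Analyzing control flow:
  L1: reachable (before return)
  L2: reachable (before return)
  L3: reachable (before return)
  L4: reachable (return statement)
  L5: DEAD (after return at L4)
  L6: DEAD (after return at L4)
  L7: DEAD (after return at L4)
  L8: DEAD (after return at L4)
  L9: DEAD (after return at L4)
Return at L4, total lines = 9
Dead lines: L5 through L9
Count: 5

5


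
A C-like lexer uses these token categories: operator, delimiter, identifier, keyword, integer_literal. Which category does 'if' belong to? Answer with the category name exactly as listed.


Token: 'if'
Checking categories:
  identifier: no
  integer_literal: no
  operator: no
  keyword: YES
  delimiter: no
Category: keyword

keyword


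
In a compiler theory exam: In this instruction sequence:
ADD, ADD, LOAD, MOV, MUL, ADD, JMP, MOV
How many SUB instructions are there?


Scanning instruction sequence for SUB:
  Position 1: ADD
  Position 2: ADD
  Position 3: LOAD
  Position 4: MOV
  Position 5: MUL
  Position 6: ADD
  Position 7: JMP
  Position 8: MOV
Matches at positions: []
Total SUB count: 0

0


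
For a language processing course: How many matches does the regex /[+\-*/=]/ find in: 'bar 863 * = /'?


Pattern: /[+\-*/=]/ (operators)
Input: 'bar 863 * = /'
Scanning for matches:
  Match 1: '*'
  Match 2: '='
  Match 3: '/'
Total matches: 3

3


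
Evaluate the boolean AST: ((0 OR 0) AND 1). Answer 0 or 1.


Step 1: Evaluate inner node
  0 OR 0 = 0
Step 2: Evaluate root node
  0 AND 1 = 0

0


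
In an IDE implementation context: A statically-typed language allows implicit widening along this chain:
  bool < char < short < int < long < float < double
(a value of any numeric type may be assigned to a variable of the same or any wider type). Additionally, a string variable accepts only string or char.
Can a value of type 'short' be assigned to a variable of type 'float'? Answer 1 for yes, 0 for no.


Target variable type: float
Source value type: short
Numeric ranks: short=2, float=5
Widening allowed iff rank(source) <= rank(target): 2 <= 5? Yes
Result: 1

1


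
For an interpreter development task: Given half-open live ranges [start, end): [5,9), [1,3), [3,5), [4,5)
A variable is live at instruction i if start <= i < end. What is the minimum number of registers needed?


Live ranges:
  Var0: [5, 9)
  Var1: [1, 3)
  Var2: [3, 5)
  Var3: [4, 5)
Sweep-line events (position, delta, active):
  pos=1 start -> active=1
  pos=3 end -> active=0
  pos=3 start -> active=1
  pos=4 start -> active=2
  pos=5 end -> active=1
  pos=5 end -> active=0
  pos=5 start -> active=1
  pos=9 end -> active=0
Maximum simultaneous active: 2
Minimum registers needed: 2

2


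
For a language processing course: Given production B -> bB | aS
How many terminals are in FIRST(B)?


Production: B -> bB | aS
Examining each alternative for leading terminals:
  B -> bB : first terminal = 'b'
  B -> aS : first terminal = 'a'
FIRST(B) = {a, b}
Count: 2

2
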